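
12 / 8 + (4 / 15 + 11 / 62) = 904 / 465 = 1.94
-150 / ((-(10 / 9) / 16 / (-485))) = -1047600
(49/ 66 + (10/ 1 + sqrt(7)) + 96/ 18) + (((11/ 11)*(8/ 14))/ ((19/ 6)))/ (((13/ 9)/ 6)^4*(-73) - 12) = sqrt(7) + 14679446027921/ 913979624250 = 18.71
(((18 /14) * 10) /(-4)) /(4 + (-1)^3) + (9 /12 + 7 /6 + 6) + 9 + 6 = 1835 /84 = 21.85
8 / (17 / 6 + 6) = 48 / 53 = 0.91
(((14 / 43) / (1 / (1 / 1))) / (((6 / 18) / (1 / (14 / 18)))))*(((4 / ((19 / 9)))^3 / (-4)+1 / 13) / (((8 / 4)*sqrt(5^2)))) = -3908871 / 19170905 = -0.20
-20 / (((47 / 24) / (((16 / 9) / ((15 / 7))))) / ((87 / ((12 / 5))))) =-129920 / 423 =-307.14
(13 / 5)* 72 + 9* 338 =16146 / 5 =3229.20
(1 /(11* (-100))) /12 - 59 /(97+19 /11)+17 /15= 426593 /796400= 0.54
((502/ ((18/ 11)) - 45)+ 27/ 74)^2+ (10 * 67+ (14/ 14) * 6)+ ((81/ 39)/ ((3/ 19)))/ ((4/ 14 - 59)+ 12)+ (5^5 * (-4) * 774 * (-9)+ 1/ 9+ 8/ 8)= 54771895477365661/ 628518852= 87144395.59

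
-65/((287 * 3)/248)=-16120/861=-18.72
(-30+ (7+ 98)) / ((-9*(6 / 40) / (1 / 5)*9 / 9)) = -11.11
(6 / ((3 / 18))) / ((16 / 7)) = 63 / 4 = 15.75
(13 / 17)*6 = 78 / 17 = 4.59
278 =278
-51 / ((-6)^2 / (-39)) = 221 / 4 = 55.25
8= 8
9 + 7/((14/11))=29/2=14.50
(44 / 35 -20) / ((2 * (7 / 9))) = -2952 / 245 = -12.05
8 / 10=4 / 5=0.80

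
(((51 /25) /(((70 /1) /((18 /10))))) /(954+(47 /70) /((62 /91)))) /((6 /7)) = 0.00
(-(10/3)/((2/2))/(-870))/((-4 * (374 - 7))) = -1/383148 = -0.00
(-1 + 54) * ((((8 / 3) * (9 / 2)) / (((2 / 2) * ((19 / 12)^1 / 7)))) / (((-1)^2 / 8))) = 427392 / 19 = 22494.32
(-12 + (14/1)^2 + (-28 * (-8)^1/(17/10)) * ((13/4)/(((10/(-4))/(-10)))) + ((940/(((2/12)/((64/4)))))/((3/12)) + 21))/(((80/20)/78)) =240588075/34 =7076119.85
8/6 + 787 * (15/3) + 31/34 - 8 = 3929.25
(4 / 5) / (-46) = -2 / 115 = -0.02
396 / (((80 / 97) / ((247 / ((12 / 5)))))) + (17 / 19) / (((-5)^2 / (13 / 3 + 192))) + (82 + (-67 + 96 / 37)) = 2195138609 / 44400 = 49440.06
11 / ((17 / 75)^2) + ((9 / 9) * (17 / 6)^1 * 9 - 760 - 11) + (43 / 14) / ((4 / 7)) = -1216169 / 2312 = -526.02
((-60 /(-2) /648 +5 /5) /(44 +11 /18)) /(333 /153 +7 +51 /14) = 119 /65043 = 0.00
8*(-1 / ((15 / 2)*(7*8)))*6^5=-5184 / 35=-148.11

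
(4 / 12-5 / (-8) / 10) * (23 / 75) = 437 / 3600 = 0.12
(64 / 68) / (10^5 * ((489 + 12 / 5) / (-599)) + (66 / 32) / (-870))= -44469760 / 3876163312013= -0.00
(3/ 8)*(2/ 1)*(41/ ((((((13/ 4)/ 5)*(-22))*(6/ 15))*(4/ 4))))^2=3151875/ 81796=38.53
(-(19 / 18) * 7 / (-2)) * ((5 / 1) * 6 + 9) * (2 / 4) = 1729 / 24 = 72.04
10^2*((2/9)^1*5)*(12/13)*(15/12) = 5000/39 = 128.21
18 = 18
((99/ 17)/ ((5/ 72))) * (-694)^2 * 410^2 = 115420869336960/ 17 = 6789462902174.12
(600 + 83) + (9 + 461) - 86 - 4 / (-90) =48017 / 45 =1067.04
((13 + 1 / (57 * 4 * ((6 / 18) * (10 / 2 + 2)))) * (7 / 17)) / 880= 0.01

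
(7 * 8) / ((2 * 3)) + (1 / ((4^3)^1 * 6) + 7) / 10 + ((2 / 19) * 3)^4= 1675371483 / 166810880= 10.04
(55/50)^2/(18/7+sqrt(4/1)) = 847/3200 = 0.26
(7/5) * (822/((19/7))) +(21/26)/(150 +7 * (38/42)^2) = 10274479593/24233170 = 423.98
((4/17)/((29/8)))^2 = 1024/243049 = 0.00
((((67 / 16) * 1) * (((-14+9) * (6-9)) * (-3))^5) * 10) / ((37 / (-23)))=1421789203125 / 296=4803341902.45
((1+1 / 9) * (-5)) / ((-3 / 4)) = 200 / 27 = 7.41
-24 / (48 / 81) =-81 / 2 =-40.50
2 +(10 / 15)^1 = 8 / 3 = 2.67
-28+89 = 61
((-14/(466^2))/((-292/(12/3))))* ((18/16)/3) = 21/63409552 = 0.00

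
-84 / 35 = -12 / 5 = -2.40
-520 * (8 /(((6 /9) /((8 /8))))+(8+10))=-15600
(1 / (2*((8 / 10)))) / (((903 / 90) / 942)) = 58.68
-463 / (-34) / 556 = 463 / 18904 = 0.02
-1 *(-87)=87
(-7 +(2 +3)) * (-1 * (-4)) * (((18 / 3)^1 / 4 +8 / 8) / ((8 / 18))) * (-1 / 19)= 45 / 19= 2.37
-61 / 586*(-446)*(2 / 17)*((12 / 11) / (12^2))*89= 1210667 / 328746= 3.68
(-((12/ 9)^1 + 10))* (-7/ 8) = 119/ 12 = 9.92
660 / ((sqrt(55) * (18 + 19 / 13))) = 4.57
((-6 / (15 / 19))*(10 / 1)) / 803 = -76 / 803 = -0.09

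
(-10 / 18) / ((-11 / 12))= 20 / 33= 0.61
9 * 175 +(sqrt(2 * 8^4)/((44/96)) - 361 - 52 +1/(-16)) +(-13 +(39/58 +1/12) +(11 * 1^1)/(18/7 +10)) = 1536 * sqrt(2)/11 +1601591/1392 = 1348.04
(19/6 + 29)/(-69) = -193/414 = -0.47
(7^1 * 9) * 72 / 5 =4536 / 5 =907.20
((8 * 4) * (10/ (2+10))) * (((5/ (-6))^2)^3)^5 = 4656612873077392578125/ 41451359947637504606208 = 0.11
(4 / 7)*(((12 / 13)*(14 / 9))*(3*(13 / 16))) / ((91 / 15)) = 0.33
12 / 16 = 3 / 4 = 0.75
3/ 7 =0.43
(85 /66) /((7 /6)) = 85 /77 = 1.10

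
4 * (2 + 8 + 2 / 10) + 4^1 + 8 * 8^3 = 20704 / 5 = 4140.80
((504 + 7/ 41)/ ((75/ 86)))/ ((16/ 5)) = 888853/ 4920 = 180.66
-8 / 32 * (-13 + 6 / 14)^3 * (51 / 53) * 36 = 312795648 / 18179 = 17206.43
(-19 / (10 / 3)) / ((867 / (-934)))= 8873 / 1445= 6.14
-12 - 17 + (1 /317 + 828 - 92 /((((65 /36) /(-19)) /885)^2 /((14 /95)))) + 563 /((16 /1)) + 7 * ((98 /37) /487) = -90809361125857213199 /77226550960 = -1175882646.54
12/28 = 3/7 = 0.43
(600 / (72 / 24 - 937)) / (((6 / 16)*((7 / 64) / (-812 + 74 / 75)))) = 124571648 / 9807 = 12702.32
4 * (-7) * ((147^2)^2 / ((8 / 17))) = -55566916839 / 2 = -27783458419.50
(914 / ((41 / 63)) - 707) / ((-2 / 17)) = -486115 / 82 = -5928.23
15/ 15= 1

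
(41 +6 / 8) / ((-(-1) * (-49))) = -167 / 196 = -0.85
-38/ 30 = -19/ 15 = -1.27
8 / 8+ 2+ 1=4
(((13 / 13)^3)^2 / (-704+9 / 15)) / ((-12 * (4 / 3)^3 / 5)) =225 / 900352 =0.00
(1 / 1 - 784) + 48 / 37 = -28923 / 37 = -781.70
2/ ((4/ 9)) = 9/ 2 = 4.50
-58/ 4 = -29/ 2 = -14.50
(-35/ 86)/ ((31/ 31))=-35/ 86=-0.41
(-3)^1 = -3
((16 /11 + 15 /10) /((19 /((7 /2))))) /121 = 455 /101156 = 0.00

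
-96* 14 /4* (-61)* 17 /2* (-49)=-8536584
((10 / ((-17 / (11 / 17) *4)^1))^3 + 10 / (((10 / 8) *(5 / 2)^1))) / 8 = 3088776957 / 7724022080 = 0.40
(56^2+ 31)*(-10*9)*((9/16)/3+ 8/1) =-18669465/8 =-2333683.12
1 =1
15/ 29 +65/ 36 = 2425/ 1044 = 2.32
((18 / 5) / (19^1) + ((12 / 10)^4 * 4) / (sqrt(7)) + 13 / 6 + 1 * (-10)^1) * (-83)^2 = -31061.61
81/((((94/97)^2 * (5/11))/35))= 58683933/8836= 6641.46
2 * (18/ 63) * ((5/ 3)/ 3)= 20/ 63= 0.32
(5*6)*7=210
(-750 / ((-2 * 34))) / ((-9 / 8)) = -9.80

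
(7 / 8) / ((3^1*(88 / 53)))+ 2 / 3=593 / 704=0.84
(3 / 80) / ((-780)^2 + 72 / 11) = 11 / 178465920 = 0.00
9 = 9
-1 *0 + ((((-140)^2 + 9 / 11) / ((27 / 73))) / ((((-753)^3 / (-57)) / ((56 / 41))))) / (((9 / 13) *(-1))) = -0.01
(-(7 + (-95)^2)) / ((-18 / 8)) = 36128 / 9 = 4014.22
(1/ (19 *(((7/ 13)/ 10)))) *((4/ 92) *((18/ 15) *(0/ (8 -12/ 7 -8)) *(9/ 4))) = 0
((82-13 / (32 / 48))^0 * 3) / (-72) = -1 / 24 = -0.04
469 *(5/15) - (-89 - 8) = 760/3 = 253.33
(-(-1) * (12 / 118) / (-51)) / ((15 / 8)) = -16 / 15045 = -0.00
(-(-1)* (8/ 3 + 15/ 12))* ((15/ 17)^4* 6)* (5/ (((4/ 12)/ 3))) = 107071875/ 167042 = 640.99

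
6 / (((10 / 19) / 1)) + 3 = 72 / 5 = 14.40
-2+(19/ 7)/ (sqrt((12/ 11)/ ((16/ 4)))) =-2+19*sqrt(33)/ 21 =3.20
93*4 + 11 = 383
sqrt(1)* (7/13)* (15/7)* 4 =60/13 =4.62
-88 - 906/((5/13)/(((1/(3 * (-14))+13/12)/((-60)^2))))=-22350707/252000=-88.69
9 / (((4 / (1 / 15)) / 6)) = 9 / 10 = 0.90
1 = 1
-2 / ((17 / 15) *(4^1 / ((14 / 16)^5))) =-252105 / 1114112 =-0.23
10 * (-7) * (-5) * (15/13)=5250/13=403.85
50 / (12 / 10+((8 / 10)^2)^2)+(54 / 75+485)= 6498554 / 12575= 516.78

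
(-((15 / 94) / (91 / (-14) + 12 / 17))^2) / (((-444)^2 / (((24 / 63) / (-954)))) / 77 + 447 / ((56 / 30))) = 0.00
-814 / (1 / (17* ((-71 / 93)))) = 982498 / 93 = 10564.49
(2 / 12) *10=5 / 3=1.67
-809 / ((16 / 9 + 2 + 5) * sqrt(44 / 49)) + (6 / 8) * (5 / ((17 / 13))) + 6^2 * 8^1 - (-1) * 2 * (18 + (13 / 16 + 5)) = 46035 / 136 - 50967 * sqrt(11) / 1738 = 241.23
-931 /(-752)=931 /752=1.24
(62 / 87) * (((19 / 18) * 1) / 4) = 589 / 3132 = 0.19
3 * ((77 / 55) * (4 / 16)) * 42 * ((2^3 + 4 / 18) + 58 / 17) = 8722 / 17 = 513.06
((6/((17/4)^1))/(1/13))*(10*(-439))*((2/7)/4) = -684840/119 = -5754.96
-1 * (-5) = 5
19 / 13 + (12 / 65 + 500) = 32607 / 65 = 501.65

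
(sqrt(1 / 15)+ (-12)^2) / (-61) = -144 / 61-sqrt(15) / 915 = -2.36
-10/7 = -1.43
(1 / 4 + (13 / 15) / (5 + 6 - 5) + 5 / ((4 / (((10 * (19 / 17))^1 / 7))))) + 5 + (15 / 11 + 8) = 3947549 / 235620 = 16.75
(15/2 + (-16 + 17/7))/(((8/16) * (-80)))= 17/112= 0.15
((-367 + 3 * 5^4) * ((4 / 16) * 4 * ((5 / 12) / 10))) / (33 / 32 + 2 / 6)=6032 / 131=46.05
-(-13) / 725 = 13 / 725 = 0.02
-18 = -18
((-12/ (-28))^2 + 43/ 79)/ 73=2818/ 282583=0.01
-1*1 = -1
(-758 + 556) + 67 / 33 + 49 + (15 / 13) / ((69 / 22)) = -1485988 / 9867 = -150.60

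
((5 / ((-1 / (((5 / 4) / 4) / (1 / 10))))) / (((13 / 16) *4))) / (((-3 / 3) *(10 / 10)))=125 / 26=4.81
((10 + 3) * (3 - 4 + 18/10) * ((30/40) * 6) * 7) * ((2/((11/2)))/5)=6552/275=23.83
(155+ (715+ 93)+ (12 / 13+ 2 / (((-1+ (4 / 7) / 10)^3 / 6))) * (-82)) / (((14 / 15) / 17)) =37544.72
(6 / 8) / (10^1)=3 / 40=0.08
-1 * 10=-10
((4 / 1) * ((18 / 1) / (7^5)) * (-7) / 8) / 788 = -9 / 1891988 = -0.00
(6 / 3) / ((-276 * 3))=-1 / 414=-0.00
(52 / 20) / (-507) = -1 / 195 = -0.01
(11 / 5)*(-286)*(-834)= 524752.80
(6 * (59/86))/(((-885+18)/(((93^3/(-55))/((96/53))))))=838408113/21871520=38.33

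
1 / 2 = 0.50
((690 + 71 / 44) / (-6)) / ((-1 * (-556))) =-30431 / 146784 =-0.21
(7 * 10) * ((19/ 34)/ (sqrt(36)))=665/ 102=6.52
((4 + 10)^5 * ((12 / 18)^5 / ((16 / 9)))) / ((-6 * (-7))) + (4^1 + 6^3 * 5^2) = 514556 / 81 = 6352.54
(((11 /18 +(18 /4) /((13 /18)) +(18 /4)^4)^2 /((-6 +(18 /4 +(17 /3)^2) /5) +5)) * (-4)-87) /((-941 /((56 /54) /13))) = 21335169800987 /2286800125272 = 9.33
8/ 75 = 0.11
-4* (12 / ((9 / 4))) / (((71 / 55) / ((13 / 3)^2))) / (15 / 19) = -2260544 / 5751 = -393.07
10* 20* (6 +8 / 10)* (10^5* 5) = 680000000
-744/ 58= -372/ 29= -12.83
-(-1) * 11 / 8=11 / 8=1.38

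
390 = 390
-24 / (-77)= 24 / 77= 0.31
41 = 41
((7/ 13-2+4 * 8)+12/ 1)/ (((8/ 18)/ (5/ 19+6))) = 592263/ 988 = 599.46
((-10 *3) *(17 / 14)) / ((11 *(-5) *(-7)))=-51 / 539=-0.09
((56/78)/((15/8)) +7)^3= 80565593759/200201625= 402.42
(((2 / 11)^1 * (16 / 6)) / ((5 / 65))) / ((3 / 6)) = 416 / 33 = 12.61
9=9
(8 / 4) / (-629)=-0.00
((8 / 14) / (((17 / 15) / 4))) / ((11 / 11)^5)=240 / 119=2.02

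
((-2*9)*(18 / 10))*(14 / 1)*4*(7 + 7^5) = -152536608 / 5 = -30507321.60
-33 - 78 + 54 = -57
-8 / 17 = -0.47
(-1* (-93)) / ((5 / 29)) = 2697 / 5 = 539.40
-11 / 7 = -1.57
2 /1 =2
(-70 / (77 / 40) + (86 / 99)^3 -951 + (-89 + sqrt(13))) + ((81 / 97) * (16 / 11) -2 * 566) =-2202.89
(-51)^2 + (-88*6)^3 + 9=-147195342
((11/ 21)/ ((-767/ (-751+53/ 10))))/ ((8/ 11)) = 902297/ 1288560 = 0.70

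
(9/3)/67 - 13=-868/67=-12.96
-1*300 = -300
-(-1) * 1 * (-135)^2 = 18225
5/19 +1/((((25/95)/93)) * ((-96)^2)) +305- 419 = -33181769/291840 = -113.70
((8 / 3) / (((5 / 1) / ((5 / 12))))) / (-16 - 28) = -1 / 198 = -0.01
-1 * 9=-9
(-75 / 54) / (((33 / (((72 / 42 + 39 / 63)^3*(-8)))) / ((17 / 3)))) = 583100 / 24057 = 24.24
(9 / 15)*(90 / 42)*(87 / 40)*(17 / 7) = 13311 / 1960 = 6.79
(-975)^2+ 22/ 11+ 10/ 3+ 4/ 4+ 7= 2851915/ 3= 950638.33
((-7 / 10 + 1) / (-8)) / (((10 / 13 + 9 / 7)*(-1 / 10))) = 273 / 1496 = 0.18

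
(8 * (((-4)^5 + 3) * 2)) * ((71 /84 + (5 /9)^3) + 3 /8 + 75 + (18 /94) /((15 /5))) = -299556043834 /239841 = -1248977.63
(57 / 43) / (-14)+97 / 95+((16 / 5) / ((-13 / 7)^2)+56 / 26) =38738003 / 9665110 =4.01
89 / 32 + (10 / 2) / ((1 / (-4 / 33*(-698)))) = 449657 / 1056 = 425.81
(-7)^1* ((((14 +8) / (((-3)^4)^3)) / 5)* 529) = -81466 / 2657205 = -0.03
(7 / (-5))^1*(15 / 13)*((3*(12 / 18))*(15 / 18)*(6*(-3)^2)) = -1890 / 13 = -145.38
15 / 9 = 1.67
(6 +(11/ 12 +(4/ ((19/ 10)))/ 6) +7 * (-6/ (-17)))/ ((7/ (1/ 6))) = 37745/ 162792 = 0.23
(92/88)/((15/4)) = 46/165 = 0.28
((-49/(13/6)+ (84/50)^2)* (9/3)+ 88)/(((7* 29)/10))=465092/329875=1.41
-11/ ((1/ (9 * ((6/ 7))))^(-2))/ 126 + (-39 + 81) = 2204419/ 52488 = 42.00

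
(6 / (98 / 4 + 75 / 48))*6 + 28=4084 / 139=29.38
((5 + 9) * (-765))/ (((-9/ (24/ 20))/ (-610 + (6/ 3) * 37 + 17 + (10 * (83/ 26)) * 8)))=-4893756/ 13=-376442.77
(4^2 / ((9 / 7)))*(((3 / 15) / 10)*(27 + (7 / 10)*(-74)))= -6944 / 1125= -6.17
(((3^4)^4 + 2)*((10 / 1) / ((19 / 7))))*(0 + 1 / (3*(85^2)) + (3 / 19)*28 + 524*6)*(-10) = -4329088321631276 / 867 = -4993181455168.72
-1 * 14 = -14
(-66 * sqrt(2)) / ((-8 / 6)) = 99 * sqrt(2) / 2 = 70.00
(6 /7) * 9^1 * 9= 486 /7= 69.43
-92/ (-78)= 46/ 39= 1.18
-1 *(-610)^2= -372100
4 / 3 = 1.33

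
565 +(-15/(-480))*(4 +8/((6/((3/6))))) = 27127/48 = 565.15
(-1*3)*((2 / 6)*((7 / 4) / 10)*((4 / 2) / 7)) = -1 / 20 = -0.05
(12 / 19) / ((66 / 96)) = 192 / 209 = 0.92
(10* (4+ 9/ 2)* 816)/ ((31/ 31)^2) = 69360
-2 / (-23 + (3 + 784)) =-1 / 382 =-0.00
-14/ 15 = -0.93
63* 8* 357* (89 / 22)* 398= 3186704808 / 11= 289700437.09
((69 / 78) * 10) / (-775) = -23 / 2015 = -0.01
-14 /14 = -1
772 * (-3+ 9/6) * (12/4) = -3474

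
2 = 2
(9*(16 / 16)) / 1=9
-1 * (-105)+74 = 179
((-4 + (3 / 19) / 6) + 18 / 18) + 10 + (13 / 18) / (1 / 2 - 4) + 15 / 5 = 9.82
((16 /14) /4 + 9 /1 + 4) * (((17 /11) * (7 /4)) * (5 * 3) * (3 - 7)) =-23715 /11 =-2155.91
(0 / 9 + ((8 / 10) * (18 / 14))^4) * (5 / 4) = 419904 / 300125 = 1.40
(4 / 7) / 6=2 / 21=0.10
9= 9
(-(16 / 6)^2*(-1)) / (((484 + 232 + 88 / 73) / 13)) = 15184 / 117801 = 0.13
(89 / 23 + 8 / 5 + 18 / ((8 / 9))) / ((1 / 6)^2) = 106479 / 115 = 925.90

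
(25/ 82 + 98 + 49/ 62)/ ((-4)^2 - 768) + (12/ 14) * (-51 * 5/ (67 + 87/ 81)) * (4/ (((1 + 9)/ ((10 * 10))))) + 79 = -152372700903/ 3074304968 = -49.56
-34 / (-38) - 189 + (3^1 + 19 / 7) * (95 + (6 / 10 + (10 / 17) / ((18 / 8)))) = 7319014 / 20349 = 359.67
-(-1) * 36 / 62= 18 / 31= 0.58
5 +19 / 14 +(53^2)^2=7890487.36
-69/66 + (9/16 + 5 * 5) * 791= 3558525/176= 20218.89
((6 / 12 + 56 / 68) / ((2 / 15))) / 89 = 675 / 6052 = 0.11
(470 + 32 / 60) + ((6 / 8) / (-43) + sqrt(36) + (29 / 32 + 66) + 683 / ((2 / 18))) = 138090313 / 20640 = 6690.42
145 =145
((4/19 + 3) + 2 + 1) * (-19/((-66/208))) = 12272/33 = 371.88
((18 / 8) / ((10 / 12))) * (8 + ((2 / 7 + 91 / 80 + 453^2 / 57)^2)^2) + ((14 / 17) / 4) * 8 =989810362476940634755722029736619 / 2178790300467200000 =454293541817537.32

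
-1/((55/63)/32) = -2016/55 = -36.65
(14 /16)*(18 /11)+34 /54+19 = 25021 /1188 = 21.06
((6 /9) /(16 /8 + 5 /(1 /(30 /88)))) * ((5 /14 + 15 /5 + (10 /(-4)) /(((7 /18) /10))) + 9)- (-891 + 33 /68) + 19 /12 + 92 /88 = 1131440575 /1280202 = 883.80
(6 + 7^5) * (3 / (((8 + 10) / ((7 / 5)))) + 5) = 2639641 / 30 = 87988.03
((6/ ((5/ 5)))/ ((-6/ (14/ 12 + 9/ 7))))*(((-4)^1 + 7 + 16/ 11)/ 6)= -721/ 396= -1.82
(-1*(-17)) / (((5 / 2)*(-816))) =-1 / 120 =-0.01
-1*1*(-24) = 24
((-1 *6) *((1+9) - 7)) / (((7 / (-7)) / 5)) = 90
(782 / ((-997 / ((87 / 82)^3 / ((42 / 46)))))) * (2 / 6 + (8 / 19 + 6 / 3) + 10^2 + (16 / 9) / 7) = -27043642484377 / 255891818588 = -105.68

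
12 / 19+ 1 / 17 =0.69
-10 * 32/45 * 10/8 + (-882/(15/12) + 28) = -30892/45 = -686.49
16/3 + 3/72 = 43/8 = 5.38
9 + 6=15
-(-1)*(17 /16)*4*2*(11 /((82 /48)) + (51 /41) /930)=1391569 /25420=54.74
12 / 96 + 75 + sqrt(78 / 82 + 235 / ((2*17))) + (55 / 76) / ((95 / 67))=sqrt(15279634) / 1394 + 218435 / 2888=78.44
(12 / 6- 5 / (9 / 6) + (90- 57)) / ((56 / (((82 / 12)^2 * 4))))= 159695 / 1512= 105.62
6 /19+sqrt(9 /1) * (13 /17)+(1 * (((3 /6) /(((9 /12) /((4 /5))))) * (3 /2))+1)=7122 /1615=4.41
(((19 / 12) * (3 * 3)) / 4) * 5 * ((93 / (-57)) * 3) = -1395 / 16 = -87.19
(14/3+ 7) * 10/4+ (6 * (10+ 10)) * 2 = 1615/6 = 269.17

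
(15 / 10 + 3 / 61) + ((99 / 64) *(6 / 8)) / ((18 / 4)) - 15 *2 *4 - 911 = -8035939 / 7808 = -1029.19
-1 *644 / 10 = -64.40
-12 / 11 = -1.09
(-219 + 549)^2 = 108900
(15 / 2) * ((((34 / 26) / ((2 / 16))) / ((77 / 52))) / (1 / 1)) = 4080 / 77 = 52.99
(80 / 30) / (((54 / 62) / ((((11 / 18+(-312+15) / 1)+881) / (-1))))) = -1304852 / 729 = -1789.92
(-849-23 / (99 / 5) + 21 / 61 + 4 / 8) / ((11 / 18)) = -10258055 / 7381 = -1389.79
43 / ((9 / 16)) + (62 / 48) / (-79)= 434723 / 5688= 76.43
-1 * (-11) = 11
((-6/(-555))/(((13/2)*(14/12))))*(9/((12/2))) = 0.00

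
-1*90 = -90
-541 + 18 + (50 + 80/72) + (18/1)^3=48241/9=5360.11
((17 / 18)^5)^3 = 2862423051509815793 / 6746640616477458432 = 0.42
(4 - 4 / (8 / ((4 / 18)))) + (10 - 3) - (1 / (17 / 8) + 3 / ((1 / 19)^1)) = -7127 / 153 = -46.58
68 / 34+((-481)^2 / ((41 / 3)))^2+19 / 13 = 6262765817202 / 21853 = 286586089.65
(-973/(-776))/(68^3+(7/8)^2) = 7784/1951998609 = 0.00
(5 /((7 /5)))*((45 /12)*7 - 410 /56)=6625 /98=67.60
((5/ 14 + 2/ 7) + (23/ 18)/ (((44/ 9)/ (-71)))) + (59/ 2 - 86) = -45839/ 616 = -74.41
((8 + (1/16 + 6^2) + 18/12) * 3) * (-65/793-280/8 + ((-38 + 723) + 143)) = 6611301/61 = 108381.98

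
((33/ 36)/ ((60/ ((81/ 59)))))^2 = 9801/ 22278400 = 0.00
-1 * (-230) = 230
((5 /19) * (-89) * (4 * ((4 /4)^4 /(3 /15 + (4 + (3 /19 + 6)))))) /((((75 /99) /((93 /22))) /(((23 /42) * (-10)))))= 317285 /1148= 276.38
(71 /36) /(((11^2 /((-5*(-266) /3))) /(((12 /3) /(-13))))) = -94430 /42471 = -2.22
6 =6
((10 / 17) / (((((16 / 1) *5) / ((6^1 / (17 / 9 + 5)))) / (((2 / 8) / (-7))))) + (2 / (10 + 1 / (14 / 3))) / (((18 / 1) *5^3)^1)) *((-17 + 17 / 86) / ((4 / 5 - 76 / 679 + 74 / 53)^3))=1522873851951294463145 / 5791812479216510483962368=0.00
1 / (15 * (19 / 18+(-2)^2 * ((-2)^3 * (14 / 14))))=-6 / 2785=-0.00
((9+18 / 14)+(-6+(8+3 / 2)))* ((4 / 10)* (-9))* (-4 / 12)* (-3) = -1737 / 35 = -49.63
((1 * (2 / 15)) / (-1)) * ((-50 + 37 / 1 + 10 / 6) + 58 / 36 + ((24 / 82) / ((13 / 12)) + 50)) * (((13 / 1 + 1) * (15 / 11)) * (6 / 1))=-10892476 / 17589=-619.28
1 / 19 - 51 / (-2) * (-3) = -2905 / 38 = -76.45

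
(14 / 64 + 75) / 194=2407 / 6208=0.39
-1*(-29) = 29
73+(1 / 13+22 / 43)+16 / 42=868328 / 11739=73.97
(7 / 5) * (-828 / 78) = -14.86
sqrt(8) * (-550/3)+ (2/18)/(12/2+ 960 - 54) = 1/8208 - 1100 * sqrt(2)/3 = -518.54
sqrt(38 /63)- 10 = -10 + sqrt(266) /21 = -9.22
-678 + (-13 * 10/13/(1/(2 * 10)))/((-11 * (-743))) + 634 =-359812/8173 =-44.02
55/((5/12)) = 132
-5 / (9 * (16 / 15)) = -25 / 48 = -0.52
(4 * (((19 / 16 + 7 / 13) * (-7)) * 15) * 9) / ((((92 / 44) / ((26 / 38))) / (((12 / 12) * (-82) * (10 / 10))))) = 153004005 / 874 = 175061.79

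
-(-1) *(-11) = -11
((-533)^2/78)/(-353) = -21853/2118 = -10.32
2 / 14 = 1 / 7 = 0.14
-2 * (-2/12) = 1/3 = 0.33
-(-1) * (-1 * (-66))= 66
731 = 731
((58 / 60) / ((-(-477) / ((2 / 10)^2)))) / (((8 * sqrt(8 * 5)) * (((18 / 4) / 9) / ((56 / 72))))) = 203 * sqrt(10) / 257580000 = 0.00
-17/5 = -3.40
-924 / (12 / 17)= -1309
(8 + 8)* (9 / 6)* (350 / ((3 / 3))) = 8400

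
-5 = -5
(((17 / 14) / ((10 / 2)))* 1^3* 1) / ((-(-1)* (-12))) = -17 / 840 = -0.02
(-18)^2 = 324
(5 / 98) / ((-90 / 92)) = -23 / 441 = -0.05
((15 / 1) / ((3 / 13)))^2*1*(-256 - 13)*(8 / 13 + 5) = -6382025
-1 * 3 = -3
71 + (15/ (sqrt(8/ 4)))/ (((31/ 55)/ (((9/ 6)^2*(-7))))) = 71- 51975*sqrt(2)/ 248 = -225.39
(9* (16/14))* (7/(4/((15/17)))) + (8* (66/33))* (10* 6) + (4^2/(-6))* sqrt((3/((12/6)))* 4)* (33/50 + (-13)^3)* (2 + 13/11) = 16590/17 + 3074876* sqrt(6)/165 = 46623.62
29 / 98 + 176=17277 / 98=176.30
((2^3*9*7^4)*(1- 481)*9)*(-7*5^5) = 16336404000000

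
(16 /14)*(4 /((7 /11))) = 352 /49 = 7.18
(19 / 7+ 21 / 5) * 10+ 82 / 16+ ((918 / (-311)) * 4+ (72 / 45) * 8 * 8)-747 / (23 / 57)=-3377589549 / 2002840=-1686.40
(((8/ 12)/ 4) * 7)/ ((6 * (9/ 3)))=7/ 108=0.06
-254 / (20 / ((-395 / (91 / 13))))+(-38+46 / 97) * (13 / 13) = 679.12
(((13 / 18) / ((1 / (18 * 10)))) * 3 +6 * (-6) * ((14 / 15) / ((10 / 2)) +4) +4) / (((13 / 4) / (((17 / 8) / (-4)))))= -51697 / 1300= -39.77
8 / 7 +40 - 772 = -5116 / 7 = -730.86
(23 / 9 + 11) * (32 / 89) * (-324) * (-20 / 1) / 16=175680 / 89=1973.93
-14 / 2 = -7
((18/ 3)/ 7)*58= 348/ 7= 49.71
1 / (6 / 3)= 1 / 2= 0.50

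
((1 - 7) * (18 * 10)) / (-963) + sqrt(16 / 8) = 120 / 107 + sqrt(2) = 2.54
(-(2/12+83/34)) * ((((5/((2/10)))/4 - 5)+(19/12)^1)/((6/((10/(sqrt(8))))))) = -665 * sqrt(2)/216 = -4.35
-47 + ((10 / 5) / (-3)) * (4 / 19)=-2687 / 57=-47.14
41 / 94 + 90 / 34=4927 / 1598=3.08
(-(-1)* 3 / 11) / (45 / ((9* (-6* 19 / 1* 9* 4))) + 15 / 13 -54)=-160056 / 31014643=-0.01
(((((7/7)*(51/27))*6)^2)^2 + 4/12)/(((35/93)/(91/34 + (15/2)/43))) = 12333485036/98685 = 124978.32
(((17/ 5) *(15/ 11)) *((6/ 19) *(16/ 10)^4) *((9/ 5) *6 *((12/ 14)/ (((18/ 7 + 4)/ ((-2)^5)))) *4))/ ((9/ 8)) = -23102226432/ 15021875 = -1537.91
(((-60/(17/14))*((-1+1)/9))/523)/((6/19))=0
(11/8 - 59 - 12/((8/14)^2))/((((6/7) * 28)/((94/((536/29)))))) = -20.00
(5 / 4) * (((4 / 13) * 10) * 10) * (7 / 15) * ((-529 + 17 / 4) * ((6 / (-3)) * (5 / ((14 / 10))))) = 2623750 / 39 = 67275.64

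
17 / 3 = 5.67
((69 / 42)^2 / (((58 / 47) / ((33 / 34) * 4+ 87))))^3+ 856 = 56688292613369747131271 / 7217702194121216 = 7854063.67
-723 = -723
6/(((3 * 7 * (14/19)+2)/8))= 228/83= 2.75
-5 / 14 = -0.36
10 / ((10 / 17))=17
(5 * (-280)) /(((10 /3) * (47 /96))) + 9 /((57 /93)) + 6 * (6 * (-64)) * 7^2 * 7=-706465863 /893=-791115.19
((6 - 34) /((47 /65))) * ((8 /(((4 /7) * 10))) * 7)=-379.49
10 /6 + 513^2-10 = 789482 /3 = 263160.67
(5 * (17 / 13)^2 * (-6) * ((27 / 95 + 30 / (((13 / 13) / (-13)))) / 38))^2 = 1030342013321481 / 3722098081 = 276817.53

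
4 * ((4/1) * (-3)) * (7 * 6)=-2016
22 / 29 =0.76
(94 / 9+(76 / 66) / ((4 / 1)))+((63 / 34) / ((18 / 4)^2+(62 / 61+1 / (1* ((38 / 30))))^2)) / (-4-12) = 18246069542903 / 1700884998648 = 10.73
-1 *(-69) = 69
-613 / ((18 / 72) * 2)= -1226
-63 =-63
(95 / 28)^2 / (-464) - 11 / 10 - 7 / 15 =-8684111 / 5456640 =-1.59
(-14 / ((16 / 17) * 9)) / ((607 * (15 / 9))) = -119 / 72840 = -0.00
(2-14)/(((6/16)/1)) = -32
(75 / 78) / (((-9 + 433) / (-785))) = -19625 / 11024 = -1.78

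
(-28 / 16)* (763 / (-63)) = 763 / 36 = 21.19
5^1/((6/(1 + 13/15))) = 1.56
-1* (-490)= 490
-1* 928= -928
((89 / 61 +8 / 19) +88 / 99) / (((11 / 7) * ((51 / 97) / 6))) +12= 32.11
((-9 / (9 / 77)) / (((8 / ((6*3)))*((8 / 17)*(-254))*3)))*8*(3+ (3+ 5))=43197 / 1016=42.52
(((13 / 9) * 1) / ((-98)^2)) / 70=13 / 6050520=0.00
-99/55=-9/5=-1.80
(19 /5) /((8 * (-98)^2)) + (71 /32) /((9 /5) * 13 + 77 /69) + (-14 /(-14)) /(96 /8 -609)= 172402011389 /1939787492160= 0.09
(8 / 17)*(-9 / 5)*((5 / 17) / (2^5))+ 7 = 8083 / 1156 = 6.99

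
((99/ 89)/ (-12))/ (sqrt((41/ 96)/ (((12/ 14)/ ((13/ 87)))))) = -0.34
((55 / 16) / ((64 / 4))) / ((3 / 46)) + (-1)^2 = 1649 / 384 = 4.29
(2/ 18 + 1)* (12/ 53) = 40/ 159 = 0.25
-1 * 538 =-538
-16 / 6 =-8 / 3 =-2.67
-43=-43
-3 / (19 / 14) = -2.21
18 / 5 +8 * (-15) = -582 / 5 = -116.40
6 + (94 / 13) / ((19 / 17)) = 3080 / 247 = 12.47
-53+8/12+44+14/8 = -79/12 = -6.58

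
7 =7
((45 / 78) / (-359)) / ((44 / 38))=-285 / 205348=-0.00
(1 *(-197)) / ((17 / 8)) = -1576 / 17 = -92.71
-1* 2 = -2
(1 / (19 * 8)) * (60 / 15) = 1 / 38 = 0.03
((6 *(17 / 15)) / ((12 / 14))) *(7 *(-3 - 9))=-3332 / 5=-666.40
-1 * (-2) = 2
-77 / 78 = -0.99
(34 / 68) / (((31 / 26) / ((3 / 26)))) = 3 / 62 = 0.05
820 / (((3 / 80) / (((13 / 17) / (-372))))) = -213200 / 4743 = -44.95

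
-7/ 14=-1/ 2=-0.50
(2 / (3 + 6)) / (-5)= -2 / 45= -0.04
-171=-171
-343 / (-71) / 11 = 343 / 781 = 0.44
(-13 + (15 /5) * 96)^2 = 75625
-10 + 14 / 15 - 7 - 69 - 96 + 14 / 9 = -8078 / 45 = -179.51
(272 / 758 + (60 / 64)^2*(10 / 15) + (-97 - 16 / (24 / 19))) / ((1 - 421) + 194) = 15822949 / 32891136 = 0.48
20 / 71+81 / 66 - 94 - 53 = -227257 / 1562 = -145.49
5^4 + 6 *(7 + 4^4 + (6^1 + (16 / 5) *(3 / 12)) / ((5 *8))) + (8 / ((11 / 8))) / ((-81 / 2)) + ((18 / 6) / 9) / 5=98185661 / 44550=2203.94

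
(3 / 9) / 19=1 / 57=0.02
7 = 7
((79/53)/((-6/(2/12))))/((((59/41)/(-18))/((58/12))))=93931/37524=2.50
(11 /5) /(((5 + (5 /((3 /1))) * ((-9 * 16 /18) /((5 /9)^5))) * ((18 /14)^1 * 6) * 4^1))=-9625 /33337224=-0.00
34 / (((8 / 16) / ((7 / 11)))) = 476 / 11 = 43.27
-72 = -72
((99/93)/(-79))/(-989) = 33/2422061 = 0.00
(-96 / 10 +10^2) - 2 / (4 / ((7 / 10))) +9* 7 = 3061 / 20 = 153.05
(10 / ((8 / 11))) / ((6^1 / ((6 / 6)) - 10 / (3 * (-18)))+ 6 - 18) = -1485 / 628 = -2.36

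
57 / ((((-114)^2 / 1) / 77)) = 77 / 228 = 0.34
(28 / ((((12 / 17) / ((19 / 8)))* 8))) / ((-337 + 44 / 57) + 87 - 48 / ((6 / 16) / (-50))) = 42959 / 22438016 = 0.00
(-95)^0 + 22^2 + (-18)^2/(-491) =484.34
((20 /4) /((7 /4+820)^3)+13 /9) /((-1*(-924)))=461681494619 /295334098869348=0.00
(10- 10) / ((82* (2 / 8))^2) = 0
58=58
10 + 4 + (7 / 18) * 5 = 287 / 18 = 15.94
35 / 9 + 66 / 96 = 659 / 144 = 4.58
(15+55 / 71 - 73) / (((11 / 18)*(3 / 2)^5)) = -260032 / 21087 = -12.33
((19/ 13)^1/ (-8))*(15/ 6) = -95/ 208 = -0.46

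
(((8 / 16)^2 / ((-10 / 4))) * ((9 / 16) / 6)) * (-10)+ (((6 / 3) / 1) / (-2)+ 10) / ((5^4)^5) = 286102294922163 / 3051757812500000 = 0.09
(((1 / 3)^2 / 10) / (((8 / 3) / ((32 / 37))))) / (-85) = -2 / 47175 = -0.00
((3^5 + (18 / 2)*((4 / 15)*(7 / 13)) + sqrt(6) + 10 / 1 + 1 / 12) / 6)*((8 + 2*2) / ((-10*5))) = -198413 / 19500 - sqrt(6) / 25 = -10.27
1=1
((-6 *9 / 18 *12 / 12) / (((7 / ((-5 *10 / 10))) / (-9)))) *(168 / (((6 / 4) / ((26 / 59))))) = -56160 / 59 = -951.86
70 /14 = 5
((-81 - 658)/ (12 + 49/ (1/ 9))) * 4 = -2956/ 453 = -6.53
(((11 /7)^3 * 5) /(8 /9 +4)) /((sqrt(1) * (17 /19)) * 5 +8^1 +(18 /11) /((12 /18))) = 75867 /285376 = 0.27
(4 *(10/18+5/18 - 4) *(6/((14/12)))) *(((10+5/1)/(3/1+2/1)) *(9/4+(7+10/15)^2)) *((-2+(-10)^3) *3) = 250958916/7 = 35851273.71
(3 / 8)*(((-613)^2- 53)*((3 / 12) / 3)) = 93929 / 8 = 11741.12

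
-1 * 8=-8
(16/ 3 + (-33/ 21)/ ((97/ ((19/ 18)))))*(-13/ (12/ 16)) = -1689350/ 18333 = -92.15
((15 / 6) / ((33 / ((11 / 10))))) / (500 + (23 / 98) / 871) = 42679 / 256074138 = 0.00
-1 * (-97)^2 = -9409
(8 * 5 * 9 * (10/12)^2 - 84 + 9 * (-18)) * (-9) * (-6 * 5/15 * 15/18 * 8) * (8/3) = 1280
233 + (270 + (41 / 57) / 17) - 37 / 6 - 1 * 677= -349081 / 1938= -180.12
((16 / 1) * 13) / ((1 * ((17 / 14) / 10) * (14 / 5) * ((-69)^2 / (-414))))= -20800 / 391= -53.20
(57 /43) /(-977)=-57 /42011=-0.00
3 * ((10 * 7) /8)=105 /4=26.25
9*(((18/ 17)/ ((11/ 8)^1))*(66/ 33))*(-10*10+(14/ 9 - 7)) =-273312/ 187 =-1461.56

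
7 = 7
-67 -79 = -146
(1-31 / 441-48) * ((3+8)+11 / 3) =-913352 / 1323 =-690.36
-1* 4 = -4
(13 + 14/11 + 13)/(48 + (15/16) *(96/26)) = 1300/2453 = 0.53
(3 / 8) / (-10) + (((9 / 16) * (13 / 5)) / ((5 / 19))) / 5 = 537 / 500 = 1.07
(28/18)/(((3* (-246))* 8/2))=-7/13284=-0.00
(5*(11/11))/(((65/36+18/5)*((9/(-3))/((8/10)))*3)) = -80/973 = -0.08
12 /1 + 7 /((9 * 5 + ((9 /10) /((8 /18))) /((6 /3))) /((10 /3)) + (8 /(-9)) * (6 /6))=1166244 /92987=12.54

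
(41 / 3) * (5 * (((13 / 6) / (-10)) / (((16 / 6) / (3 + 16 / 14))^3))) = -38998011 / 702464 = -55.52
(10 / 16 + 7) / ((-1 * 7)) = -61 / 56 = -1.09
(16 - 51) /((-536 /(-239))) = -8365 /536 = -15.61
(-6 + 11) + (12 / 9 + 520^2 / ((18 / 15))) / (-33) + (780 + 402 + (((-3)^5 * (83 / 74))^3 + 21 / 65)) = -52810786027359179 / 2607616440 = -20252513.07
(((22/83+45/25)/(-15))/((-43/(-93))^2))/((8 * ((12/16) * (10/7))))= -0.08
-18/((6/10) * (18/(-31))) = 155/3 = 51.67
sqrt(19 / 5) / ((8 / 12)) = 3 *sqrt(95) / 10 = 2.92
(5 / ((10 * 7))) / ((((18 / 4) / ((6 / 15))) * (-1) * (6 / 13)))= -13 / 945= -0.01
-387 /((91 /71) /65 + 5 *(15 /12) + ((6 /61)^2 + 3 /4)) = -511209585 /9285512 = -55.05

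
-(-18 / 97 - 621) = 621.19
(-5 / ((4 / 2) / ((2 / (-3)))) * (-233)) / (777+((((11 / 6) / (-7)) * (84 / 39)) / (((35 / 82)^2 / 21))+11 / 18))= -0.54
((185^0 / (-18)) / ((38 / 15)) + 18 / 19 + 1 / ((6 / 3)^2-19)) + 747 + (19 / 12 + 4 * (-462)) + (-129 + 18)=-114908 / 95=-1209.56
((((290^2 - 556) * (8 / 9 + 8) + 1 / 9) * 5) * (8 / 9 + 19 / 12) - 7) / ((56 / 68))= 50560797809 / 4536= 11146560.36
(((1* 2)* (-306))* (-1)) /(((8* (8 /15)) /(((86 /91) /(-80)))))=-1.69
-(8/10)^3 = -64/125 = -0.51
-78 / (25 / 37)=-2886 / 25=-115.44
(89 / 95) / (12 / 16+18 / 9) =356 / 1045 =0.34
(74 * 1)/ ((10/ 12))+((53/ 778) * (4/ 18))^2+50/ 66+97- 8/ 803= 9180366114457/ 49211859015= 186.55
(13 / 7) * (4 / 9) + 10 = 682 / 63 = 10.83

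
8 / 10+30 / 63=134 / 105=1.28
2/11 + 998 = 10980/11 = 998.18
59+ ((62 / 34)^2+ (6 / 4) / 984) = 11816161 / 189584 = 62.33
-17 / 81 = -0.21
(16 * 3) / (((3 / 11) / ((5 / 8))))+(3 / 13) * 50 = 121.54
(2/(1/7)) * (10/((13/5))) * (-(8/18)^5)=-716800/767637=-0.93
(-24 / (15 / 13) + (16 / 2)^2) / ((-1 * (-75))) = 72 / 125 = 0.58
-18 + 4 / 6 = -17.33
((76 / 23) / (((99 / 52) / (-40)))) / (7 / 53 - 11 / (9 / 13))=2094560 / 475387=4.41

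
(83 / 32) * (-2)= -83 / 16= -5.19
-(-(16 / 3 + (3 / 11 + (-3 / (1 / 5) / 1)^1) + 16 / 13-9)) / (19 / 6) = -14726 / 2717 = -5.42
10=10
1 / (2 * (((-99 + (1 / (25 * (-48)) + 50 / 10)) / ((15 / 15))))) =-600 / 112801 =-0.01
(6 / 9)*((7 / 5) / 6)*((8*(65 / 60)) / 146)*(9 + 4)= 1183 / 9855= 0.12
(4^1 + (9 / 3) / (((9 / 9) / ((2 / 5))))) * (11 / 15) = 286 / 75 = 3.81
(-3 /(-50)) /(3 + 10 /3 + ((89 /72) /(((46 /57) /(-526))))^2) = 457056 /4944734277025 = 0.00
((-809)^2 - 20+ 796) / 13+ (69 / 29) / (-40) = 50404.33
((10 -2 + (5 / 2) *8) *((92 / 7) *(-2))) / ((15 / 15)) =-736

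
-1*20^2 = -400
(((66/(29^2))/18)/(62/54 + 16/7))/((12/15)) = 315/198476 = 0.00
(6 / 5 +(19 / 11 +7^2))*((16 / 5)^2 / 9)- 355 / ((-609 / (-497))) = -9196409 / 39875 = -230.63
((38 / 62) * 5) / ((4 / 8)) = 190 / 31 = 6.13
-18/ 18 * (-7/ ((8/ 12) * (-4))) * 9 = -189/ 8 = -23.62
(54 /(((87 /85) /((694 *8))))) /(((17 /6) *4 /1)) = 749520 /29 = 25845.52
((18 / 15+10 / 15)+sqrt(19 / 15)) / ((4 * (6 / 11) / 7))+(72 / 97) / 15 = 9.65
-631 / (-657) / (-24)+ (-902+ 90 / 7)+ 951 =6823127 / 110376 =61.82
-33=-33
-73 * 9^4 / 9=-53217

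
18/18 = 1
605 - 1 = 604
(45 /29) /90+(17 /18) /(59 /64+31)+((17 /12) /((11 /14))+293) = 1729427983 /5865453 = 294.85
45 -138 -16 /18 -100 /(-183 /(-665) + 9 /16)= -5702495 /26739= -213.27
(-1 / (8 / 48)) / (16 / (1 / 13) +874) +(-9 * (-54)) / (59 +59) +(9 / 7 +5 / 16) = 20417533 / 3574928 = 5.71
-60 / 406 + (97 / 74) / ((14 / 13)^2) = 413237 / 420616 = 0.98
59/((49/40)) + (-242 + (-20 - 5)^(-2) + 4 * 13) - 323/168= -105661949/735000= -143.76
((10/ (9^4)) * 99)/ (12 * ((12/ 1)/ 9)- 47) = -110/ 22599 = -0.00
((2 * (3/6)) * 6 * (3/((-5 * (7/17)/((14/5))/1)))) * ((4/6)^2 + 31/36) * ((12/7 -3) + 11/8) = -799/280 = -2.85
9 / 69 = 0.13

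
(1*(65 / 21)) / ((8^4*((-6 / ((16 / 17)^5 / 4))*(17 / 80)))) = -0.00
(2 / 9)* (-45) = -10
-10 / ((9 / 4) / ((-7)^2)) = -1960 / 9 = -217.78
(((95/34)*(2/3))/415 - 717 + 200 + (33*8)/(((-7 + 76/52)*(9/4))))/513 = -20503070/19543761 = -1.05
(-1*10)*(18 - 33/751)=-134850/751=-179.56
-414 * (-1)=414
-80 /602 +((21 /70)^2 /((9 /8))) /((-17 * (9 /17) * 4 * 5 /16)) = -47408 /338625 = -0.14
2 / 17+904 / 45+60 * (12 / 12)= 61358 / 765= 80.21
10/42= 5/21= 0.24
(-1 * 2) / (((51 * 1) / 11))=-22 / 51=-0.43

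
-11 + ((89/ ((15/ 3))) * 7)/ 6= 9.77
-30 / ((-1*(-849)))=-10 / 283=-0.04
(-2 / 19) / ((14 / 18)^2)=-162 / 931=-0.17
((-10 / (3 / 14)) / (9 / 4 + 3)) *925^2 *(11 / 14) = -376475000 / 63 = -5975793.65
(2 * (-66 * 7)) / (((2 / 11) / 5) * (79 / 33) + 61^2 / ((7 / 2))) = -2934855 / 3377084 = -0.87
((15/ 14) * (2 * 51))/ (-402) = -255/ 938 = -0.27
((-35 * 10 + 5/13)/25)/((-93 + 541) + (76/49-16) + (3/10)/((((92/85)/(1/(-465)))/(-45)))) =-254061864/7876912745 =-0.03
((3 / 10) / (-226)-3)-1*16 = -42943 / 2260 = -19.00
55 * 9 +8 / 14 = 3469 / 7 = 495.57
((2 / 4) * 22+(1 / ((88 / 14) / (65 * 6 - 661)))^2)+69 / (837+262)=3978409179 / 2127664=1869.85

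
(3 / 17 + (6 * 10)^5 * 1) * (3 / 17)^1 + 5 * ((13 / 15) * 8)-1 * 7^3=118972532702 / 867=137223221.11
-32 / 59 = -0.54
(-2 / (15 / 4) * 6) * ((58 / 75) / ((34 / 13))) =-6032 / 6375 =-0.95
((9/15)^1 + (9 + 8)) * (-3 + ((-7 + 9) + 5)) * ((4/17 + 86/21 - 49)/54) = -2806672/48195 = -58.24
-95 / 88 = -1.08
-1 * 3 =-3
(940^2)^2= 780748960000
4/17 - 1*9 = -149/17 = -8.76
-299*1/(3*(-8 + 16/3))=299/8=37.38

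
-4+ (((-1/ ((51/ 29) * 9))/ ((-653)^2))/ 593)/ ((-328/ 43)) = -152274638264449/ 38068659566424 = -4.00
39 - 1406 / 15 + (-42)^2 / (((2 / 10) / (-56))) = -7409621 / 15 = -493974.73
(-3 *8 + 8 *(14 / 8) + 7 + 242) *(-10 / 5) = -478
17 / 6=2.83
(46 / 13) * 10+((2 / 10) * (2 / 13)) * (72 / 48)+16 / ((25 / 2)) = 11931 / 325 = 36.71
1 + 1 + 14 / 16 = 2.88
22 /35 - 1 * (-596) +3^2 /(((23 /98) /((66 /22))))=572896 /805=711.67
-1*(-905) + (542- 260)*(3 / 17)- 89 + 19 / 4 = 59195 / 68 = 870.51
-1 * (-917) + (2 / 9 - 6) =8201 / 9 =911.22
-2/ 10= -1/ 5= -0.20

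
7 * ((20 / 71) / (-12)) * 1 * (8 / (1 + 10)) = -0.12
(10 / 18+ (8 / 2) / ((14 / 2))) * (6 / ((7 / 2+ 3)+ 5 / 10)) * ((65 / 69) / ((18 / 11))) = 50765 / 91287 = 0.56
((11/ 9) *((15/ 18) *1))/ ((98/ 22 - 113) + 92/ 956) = -0.01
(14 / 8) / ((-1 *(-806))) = 7 / 3224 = 0.00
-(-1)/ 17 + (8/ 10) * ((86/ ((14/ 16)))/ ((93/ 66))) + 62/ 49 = 57.13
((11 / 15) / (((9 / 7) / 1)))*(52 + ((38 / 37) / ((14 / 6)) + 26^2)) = 2075326 / 4995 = 415.48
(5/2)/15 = 1/6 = 0.17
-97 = -97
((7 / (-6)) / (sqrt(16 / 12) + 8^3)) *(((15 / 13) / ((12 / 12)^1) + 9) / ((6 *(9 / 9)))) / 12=-2464 / 7667673 + 77 *sqrt(3) / 184024152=-0.00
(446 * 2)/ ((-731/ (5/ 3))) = -4460/ 2193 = -2.03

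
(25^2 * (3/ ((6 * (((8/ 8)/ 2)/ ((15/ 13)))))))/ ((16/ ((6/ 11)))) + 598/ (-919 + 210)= 19256513/ 811096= 23.74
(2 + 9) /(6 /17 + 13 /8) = 1496 /269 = 5.56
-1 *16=-16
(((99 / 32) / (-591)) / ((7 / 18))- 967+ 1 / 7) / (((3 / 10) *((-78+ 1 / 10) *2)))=177775275 / 8593928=20.69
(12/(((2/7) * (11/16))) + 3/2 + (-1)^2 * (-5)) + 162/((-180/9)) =2722/55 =49.49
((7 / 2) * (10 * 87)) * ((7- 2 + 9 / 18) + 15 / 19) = 727755 / 38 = 19151.45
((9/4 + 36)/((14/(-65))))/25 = -1989/280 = -7.10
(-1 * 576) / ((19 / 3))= -1728 / 19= -90.95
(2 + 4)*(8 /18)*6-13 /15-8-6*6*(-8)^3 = 18439.13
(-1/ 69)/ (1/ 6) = -2/ 23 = -0.09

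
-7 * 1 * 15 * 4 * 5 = -2100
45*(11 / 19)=495 / 19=26.05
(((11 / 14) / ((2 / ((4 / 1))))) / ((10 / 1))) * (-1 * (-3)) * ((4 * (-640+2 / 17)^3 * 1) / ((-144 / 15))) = 252843516387 / 4913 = 51464180.01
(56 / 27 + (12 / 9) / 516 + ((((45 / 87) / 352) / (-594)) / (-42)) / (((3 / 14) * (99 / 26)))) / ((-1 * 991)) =-80405734091 / 38370341994336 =-0.00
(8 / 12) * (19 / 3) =38 / 9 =4.22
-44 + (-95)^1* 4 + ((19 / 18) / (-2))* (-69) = -4651 / 12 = -387.58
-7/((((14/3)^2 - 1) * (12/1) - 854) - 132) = 21/2210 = 0.01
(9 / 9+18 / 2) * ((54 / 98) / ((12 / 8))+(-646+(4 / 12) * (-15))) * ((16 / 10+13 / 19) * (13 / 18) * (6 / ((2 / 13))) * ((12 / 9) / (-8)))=55674853 / 798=69767.99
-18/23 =-0.78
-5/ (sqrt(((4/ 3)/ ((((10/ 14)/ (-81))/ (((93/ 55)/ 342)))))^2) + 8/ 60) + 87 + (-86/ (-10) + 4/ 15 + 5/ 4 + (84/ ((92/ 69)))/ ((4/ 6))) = 38512019/ 207120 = 185.94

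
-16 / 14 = -8 / 7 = -1.14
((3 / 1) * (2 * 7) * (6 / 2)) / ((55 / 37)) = 84.76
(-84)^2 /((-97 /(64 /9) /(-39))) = 1956864 /97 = 20173.86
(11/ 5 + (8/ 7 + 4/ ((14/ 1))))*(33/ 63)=1397/ 735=1.90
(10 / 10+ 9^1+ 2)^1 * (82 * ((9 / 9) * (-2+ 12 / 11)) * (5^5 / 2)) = -15375000 / 11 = -1397727.27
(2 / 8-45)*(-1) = 179 / 4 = 44.75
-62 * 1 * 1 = -62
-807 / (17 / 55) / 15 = -174.06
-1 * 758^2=-574564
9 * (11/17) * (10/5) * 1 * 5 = 990/17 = 58.24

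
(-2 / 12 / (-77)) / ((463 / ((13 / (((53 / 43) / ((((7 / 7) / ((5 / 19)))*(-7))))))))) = -10621 / 8097870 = -0.00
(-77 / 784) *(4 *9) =-99 / 28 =-3.54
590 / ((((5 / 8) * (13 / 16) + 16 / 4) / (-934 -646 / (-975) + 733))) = -2950249216 / 112515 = -26220.94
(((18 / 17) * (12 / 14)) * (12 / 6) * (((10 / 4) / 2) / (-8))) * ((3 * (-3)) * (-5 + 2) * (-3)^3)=98415 / 476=206.75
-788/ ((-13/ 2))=1576/ 13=121.23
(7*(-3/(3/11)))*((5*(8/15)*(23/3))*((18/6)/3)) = -14168/9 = -1574.22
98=98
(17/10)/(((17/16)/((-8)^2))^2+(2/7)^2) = 20.75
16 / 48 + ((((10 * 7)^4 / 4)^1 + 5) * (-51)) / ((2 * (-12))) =306127763 / 24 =12755323.46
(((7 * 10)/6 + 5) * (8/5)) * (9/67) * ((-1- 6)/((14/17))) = -2040/67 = -30.45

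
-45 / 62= -0.73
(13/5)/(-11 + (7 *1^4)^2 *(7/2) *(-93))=-0.00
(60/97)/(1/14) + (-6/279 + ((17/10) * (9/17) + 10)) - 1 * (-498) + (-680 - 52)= -214.46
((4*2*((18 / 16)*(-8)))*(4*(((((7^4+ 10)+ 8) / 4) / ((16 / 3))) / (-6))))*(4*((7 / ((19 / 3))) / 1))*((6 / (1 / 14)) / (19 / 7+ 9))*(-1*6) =-19670364 / 19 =-1035282.32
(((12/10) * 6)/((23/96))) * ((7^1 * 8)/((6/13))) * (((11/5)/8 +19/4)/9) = 1170624/575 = 2035.87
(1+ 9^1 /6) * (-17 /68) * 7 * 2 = -35 /4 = -8.75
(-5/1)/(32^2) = -0.00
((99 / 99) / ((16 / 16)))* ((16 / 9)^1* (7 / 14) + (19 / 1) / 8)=235 / 72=3.26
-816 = -816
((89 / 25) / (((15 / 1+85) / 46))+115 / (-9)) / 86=-125327 / 967500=-0.13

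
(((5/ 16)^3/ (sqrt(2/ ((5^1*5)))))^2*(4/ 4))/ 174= 390625/ 5838471168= 0.00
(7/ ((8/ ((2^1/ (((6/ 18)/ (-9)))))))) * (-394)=37233/ 2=18616.50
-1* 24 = -24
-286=-286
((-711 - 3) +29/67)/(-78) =47809/5226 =9.15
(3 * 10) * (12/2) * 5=900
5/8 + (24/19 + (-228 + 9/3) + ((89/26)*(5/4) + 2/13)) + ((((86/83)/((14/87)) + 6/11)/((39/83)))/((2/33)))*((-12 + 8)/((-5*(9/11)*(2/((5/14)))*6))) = -23042636/108927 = -211.54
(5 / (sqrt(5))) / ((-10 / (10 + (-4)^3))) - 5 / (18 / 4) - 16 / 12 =-22 / 9 + 27 *sqrt(5) / 5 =9.63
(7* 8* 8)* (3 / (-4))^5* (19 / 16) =-32319 / 256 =-126.25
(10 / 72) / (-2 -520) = -5 / 18792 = -0.00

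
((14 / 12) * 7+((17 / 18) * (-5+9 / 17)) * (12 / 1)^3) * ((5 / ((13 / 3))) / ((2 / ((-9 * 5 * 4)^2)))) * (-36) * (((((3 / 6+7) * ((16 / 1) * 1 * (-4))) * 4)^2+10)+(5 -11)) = 235022875278264000 / 13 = 18078682713712615.38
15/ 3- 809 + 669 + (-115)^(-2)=-135.00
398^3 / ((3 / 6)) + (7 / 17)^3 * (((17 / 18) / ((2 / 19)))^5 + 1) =126093643.34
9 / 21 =0.43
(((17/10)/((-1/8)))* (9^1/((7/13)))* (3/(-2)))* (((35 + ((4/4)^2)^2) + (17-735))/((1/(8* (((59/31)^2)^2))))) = -25451111166624/1042685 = -24409204.28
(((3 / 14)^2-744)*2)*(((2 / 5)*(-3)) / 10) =87489 / 490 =178.55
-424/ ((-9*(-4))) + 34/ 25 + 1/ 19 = -44311/ 4275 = -10.37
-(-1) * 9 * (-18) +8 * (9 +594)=4662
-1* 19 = -19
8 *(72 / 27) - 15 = 19 / 3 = 6.33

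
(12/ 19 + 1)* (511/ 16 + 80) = 55521/ 304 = 182.63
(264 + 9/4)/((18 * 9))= 355/216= 1.64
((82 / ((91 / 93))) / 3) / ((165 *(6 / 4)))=5084 / 45045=0.11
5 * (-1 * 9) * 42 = -1890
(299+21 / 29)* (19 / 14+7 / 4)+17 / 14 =1865 / 2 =932.50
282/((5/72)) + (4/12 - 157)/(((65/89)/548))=-22130984/195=-113492.23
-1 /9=-0.11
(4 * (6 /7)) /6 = 4 /7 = 0.57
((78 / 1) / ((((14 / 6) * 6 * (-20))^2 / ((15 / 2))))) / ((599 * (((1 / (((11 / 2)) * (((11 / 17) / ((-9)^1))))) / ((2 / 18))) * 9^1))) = -1573 / 25866449280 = -0.00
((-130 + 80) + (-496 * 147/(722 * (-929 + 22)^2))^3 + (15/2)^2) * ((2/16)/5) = 654794973252809559421011961/4190687828819221538180091040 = 0.16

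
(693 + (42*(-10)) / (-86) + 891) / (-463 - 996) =-68322 / 62737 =-1.09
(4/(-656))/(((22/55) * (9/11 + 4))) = -55/17384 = -0.00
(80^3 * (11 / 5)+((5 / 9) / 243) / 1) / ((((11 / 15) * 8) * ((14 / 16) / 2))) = 438857.14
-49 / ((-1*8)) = 49 / 8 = 6.12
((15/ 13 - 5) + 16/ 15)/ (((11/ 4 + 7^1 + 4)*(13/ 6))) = -4336/ 46475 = -0.09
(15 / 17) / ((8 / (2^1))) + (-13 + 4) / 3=-189 / 68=-2.78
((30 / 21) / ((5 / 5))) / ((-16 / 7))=-5 / 8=-0.62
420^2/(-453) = -58800/151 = -389.40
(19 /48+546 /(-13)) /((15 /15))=-1997 /48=-41.60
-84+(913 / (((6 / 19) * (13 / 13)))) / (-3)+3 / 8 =-75409 / 72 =-1047.35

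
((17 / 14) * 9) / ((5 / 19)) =2907 / 70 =41.53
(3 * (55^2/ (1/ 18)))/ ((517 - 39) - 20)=81675/ 229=356.66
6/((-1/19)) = -114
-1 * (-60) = 60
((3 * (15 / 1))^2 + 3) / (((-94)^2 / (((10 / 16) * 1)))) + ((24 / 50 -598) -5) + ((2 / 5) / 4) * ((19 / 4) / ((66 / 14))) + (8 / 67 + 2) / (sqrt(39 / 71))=-1097602466 / 1822425 + 142 * sqrt(2769) / 2613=-599.42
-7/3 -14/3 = -7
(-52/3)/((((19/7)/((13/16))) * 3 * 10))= -1183/6840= -0.17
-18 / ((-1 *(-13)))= -18 / 13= -1.38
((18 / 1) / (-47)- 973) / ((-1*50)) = 45749 / 2350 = 19.47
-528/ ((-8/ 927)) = 61182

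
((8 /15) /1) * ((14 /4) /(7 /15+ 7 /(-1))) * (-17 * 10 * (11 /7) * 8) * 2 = 59840 /49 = 1221.22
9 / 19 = 0.47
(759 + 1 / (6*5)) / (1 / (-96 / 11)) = -364336 / 55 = -6624.29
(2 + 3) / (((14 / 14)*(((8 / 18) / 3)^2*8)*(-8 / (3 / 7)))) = -10935 / 7168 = -1.53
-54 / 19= -2.84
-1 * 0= 0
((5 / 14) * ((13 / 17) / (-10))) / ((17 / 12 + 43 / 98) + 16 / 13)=-3549 / 401047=-0.01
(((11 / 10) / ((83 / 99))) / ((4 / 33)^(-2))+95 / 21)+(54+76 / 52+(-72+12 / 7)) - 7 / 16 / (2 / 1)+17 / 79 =-2945623943 / 286409760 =-10.28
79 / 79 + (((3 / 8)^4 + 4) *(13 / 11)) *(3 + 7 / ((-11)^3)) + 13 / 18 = 4304089069 / 269862912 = 15.95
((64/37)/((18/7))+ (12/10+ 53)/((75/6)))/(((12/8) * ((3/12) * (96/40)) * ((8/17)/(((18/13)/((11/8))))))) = 14177048/1190475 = 11.91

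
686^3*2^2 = 1291315424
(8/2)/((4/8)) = 8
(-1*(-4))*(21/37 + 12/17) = 3204/629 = 5.09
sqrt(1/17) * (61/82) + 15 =61 * sqrt(17)/1394 + 15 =15.18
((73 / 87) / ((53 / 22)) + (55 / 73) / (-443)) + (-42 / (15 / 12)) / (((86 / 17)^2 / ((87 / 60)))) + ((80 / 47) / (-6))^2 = -134905027300269533 / 91357791991183350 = -1.48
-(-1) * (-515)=-515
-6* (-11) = 66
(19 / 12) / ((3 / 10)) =95 / 18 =5.28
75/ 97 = 0.77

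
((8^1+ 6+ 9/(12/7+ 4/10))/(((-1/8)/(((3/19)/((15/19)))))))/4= -1351/185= -7.30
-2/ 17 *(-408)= 48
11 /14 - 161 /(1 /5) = -11259 /14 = -804.21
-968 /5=-193.60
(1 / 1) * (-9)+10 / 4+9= 5 / 2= 2.50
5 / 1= 5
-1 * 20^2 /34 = -200 /17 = -11.76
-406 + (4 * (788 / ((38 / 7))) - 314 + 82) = -1090 / 19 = -57.37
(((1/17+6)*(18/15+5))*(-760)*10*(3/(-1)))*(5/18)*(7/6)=42466900/153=277561.44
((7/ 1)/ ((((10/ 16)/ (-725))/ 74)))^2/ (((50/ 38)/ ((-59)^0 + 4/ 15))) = 5213659822336/ 15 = 347577321489.07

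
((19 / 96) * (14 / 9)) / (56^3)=19 / 10838016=0.00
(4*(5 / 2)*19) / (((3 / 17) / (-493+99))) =-1272620 / 3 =-424206.67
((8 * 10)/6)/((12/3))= 10/3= 3.33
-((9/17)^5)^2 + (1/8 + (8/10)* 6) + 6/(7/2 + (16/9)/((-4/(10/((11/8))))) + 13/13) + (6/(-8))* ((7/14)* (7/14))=383309529423713801/40481157521015920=9.47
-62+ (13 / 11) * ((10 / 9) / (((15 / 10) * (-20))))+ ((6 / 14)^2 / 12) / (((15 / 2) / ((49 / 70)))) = -12898603 / 207900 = -62.04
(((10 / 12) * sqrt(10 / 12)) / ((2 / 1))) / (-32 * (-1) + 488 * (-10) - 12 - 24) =-5 * sqrt(30) / 351648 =-0.00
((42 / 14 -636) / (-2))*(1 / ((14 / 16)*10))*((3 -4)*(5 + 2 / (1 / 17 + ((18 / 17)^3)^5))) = -51019721910846173343006 / 242025645506290077635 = -210.80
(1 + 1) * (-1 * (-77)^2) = -11858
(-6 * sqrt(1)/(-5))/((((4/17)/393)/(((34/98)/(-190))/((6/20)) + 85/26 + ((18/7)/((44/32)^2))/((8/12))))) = 10629.38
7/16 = 0.44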